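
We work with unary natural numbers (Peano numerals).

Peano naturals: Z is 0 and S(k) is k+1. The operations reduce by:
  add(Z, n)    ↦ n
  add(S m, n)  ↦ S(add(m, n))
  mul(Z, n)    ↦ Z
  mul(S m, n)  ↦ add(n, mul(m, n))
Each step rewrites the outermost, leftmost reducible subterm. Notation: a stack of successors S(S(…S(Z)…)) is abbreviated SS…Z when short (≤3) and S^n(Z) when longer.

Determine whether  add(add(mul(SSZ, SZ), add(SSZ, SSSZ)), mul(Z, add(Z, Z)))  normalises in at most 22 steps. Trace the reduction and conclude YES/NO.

Answer: YES — reaches normal form S^7(Z) in 22 ≤ 22 steps

Reduction:
  start: add(add(mul(SSZ, SZ), add(SSZ, SSSZ)), mul(Z, add(Z, Z)))
  [1] add(add(add(SZ, mul(SZ, SZ)), add(SSZ, SSSZ)), mul(Z, add(Z, Z)))
  [2] add(add(S(add(Z, mul(SZ, SZ))), add(SSZ, SSSZ)), mul(Z, add(Z, Z)))
  [3] add(S(add(add(Z, mul(SZ, SZ)), add(SSZ, SSSZ))), mul(Z, add(Z, Z)))
  [4] S(add(add(add(Z, mul(SZ, SZ)), add(SSZ, SSSZ)), mul(Z, add(Z, Z))))
  [5] S(add(add(mul(SZ, SZ), add(SSZ, SSSZ)), mul(Z, add(Z, Z))))
  [6] S(add(add(add(SZ, mul(Z, SZ)), add(SSZ, SSSZ)), mul(Z, add(Z, Z))))
  [7] S(add(add(S(add(Z, mul(Z, SZ))), add(SSZ, SSSZ)), mul(Z, add(Z, Z))))
  [8] S(add(S(add(add(Z, mul(Z, SZ)), add(SSZ, SSSZ))), mul(Z, add(Z, Z))))
  [9] S(S(add(add(add(Z, mul(Z, SZ)), add(SSZ, SSSZ)), mul(Z, add(Z, Z)))))
  [10] S(S(add(add(mul(Z, SZ), add(SSZ, SSSZ)), mul(Z, add(Z, Z)))))
  [11] S(S(add(add(Z, add(SSZ, SSSZ)), mul(Z, add(Z, Z)))))
  [12] S(S(add(add(SSZ, SSSZ), mul(Z, add(Z, Z)))))
  [13] S(S(add(S(add(SZ, SSSZ)), mul(Z, add(Z, Z)))))
  [14] S(S(S(add(add(SZ, SSSZ), mul(Z, add(Z, Z))))))
  [15] S(S(S(add(S(add(Z, SSSZ)), mul(Z, add(Z, Z))))))
  [16] S(S(S(S(add(add(Z, SSSZ), mul(Z, add(Z, Z)))))))
  [17] S(S(S(S(add(SSSZ, mul(Z, add(Z, Z)))))))
  [18] S(S(S(S(S(add(SSZ, mul(Z, add(Z, Z))))))))
  [19] S(S(S(S(S(S(add(SZ, mul(Z, add(Z, Z)))))))))
  [20] S(S(S(S(S(S(S(add(Z, mul(Z, add(Z, Z))))))))))
  [21] S(S(S(S(S(S(S(mul(Z, add(Z, Z)))))))))
  [22] S^7(Z)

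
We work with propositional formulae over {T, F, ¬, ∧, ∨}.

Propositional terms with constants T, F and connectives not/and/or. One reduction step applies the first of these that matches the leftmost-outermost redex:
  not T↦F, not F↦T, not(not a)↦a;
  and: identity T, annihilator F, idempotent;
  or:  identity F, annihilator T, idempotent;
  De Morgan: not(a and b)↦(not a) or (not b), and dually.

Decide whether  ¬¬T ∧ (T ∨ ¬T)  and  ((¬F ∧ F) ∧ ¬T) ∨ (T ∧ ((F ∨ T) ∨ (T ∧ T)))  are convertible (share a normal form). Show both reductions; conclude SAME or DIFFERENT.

Term A:
  start: ¬¬T ∧ (T ∨ ¬T)
  [1] T ∧ (T ∨ ¬T)
  [2] T ∨ ¬T
  [3] T

Term B:
  start: ((¬F ∧ F) ∧ ¬T) ∨ (T ∧ ((F ∨ T) ∨ (T ∧ T)))
  [1] (F ∧ ¬T) ∨ (T ∧ ((F ∨ T) ∨ (T ∧ T)))
  [2] F ∨ (T ∧ ((F ∨ T) ∨ (T ∧ T)))
  [3] T ∧ ((F ∨ T) ∨ (T ∧ T))
  [4] (F ∨ T) ∨ (T ∧ T)
  [5] T ∨ (T ∧ T)
  [6] T

Answer: SAME — A ⇓ T, B ⇓ T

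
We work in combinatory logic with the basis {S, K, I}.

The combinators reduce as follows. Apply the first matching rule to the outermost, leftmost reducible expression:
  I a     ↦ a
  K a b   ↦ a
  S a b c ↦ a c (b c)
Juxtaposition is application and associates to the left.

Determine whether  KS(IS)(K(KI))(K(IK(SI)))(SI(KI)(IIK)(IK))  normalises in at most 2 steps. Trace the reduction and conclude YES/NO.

  start: KS(IS)(K(KI))(K(IK(SI)))(SI(KI)(IIK)(IK))
  →1  S(K(KI))(K(IK(SI)))(SI(KI)(IIK)(IK))
  →2  K(KI)(SI(KI)(IIK)(IK))(K(IK(SI))(SI(KI)(IIK)(IK)))

Answer: NO — after 2 steps the term is K(KI)(SI(KI)(IIK)(IK))(K(IK(SI))(SI(KI)(IIK)(IK))), not yet normal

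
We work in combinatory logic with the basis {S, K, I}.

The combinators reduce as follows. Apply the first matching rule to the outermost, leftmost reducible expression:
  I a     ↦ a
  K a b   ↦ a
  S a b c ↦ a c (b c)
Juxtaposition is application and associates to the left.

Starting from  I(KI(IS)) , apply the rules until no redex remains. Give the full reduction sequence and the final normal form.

Answer: normal form = I  (in 2 steps)

Reduction:
  start: I(KI(IS))
  step 1: KI(IS)
  step 2: I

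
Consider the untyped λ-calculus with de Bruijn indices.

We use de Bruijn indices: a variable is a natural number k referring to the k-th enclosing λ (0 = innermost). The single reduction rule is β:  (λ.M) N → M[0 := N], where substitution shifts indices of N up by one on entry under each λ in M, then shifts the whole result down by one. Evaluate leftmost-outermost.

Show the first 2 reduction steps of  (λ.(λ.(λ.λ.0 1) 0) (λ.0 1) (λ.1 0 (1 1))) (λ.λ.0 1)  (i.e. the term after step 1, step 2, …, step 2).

  start: (λ.(λ.(λ.λ.0 1) 0) (λ.0 1) (λ.1 0 (1 1))) (λ.λ.0 1)
  →1  (λ.(λ.λ.0 1) 0) (λ.0 (λ.λ.0 1)) (λ.(λ.λ.0 1) 0 ((λ.λ.0 1) (λ.λ.0 1)))
  →2  (λ.λ.0 1) (λ.0 (λ.λ.0 1)) (λ.(λ.λ.0 1) 0 ((λ.λ.0 1) (λ.λ.0 1)))

Answer: after 2 steps: (λ.λ.0 1) (λ.0 (λ.λ.0 1)) (λ.(λ.λ.0 1) 0 ((λ.λ.0 1) (λ.λ.0 1)))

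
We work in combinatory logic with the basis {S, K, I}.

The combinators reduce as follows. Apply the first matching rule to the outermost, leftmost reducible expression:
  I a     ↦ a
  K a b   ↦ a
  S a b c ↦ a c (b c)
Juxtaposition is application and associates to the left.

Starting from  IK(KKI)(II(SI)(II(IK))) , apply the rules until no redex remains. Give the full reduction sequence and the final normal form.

  start: IK(KKI)(II(SI)(II(IK)))
  [1] K(KKI)(II(SI)(II(IK)))
  [2] KKI
  [3] K

Answer: normal form = K  (in 3 steps)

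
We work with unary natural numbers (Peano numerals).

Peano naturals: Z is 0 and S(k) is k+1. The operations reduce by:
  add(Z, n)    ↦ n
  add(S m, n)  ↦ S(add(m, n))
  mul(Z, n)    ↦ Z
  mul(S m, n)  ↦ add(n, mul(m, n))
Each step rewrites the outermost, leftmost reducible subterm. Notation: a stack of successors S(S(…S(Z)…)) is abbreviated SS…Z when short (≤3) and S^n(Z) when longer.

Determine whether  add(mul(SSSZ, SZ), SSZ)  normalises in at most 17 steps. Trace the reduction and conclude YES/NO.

  start: add(mul(SSSZ, SZ), SSZ)
  step 1: add(add(SZ, mul(SSZ, SZ)), SSZ)
  step 2: add(S(add(Z, mul(SSZ, SZ))), SSZ)
  step 3: S(add(add(Z, mul(SSZ, SZ)), SSZ))
  step 4: S(add(mul(SSZ, SZ), SSZ))
  step 5: S(add(add(SZ, mul(SZ, SZ)), SSZ))
  step 6: S(add(S(add(Z, mul(SZ, SZ))), SSZ))
  step 7: S(S(add(add(Z, mul(SZ, SZ)), SSZ)))
  step 8: S(S(add(mul(SZ, SZ), SSZ)))
  step 9: S(S(add(add(SZ, mul(Z, SZ)), SSZ)))
  step 10: S(S(add(S(add(Z, mul(Z, SZ))), SSZ)))
  step 11: S(S(S(add(add(Z, mul(Z, SZ)), SSZ))))
  step 12: S(S(S(add(mul(Z, SZ), SSZ))))
  step 13: S(S(S(add(Z, SSZ))))
  step 14: S^5(Z)

Answer: YES — reaches normal form S^5(Z) in 14 ≤ 17 steps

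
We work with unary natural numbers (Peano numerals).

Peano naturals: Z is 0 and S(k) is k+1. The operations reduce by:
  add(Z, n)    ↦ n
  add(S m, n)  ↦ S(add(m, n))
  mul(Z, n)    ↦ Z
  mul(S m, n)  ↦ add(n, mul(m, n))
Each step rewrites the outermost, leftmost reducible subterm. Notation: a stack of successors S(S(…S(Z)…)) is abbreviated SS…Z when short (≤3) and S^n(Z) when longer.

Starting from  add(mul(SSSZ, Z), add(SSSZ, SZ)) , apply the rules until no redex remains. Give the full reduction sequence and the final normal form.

  start: add(mul(SSSZ, Z), add(SSSZ, SZ))
  step 1: add(add(Z, mul(SSZ, Z)), add(SSSZ, SZ))
  step 2: add(mul(SSZ, Z), add(SSSZ, SZ))
  step 3: add(add(Z, mul(SZ, Z)), add(SSSZ, SZ))
  step 4: add(mul(SZ, Z), add(SSSZ, SZ))
  step 5: add(add(Z, mul(Z, Z)), add(SSSZ, SZ))
  step 6: add(mul(Z, Z), add(SSSZ, SZ))
  step 7: add(Z, add(SSSZ, SZ))
  step 8: add(SSSZ, SZ)
  step 9: S(add(SSZ, SZ))
  step 10: S(S(add(SZ, SZ)))
  step 11: S(S(S(add(Z, SZ))))
  step 12: S^4(Z)

Answer: normal form = S^4(Z)  (in 12 steps)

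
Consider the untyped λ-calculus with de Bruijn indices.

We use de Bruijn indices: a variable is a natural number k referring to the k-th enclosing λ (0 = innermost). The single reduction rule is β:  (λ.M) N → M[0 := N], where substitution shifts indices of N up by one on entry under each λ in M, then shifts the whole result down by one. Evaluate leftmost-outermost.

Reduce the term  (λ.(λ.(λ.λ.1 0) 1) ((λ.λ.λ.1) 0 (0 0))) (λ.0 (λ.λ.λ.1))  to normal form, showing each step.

  start: (λ.(λ.(λ.λ.1 0) 1) ((λ.λ.λ.1) 0 (0 0))) (λ.0 (λ.λ.λ.1))
  [1] (λ.(λ.λ.1 0) (λ.0 (λ.λ.λ.1))) ((λ.λ.λ.1) (λ.0 (λ.λ.λ.1)) ((λ.0 (λ.λ.λ.1)) (λ.0 (λ.λ.λ.1))))
  [2] (λ.λ.1 0) (λ.0 (λ.λ.λ.1))
  [3] λ.(λ.0 (λ.λ.λ.1)) 0
  [4] λ.0 (λ.λ.λ.1)

Answer: normal form = λ.0 (λ.λ.λ.1)  (in 4 steps)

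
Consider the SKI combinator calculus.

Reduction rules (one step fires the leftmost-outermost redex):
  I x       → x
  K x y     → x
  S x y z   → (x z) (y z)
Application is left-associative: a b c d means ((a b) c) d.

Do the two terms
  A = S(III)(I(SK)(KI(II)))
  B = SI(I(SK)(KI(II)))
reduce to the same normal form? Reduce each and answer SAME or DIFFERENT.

Answer: SAME — A ⇓ SI(SKI), B ⇓ SI(SKI)

Working:
Term A:
  start: S(III)(I(SK)(KI(II)))
  step 1: S(II)(I(SK)(KI(II)))
  step 2: SI(I(SK)(KI(II)))
  step 3: SI(SK(KI(II)))
  step 4: SI(SKI)

Term B:
  start: SI(I(SK)(KI(II)))
  step 1: SI(SK(KI(II)))
  step 2: SI(SKI)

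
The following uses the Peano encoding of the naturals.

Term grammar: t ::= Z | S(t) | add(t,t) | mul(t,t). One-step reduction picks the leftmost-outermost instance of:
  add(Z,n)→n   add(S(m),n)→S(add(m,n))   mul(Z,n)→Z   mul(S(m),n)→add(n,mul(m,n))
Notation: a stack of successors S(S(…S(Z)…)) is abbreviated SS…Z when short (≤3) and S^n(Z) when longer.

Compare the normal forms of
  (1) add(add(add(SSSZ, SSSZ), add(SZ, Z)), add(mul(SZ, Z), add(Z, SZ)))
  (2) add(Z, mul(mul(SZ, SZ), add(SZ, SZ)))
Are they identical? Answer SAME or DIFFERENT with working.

Term A:
  start: add(add(add(SSSZ, SSSZ), add(SZ, Z)), add(mul(SZ, Z), add(Z, SZ)))
  [1] add(add(S(add(SSZ, SSSZ)), add(SZ, Z)), add(mul(SZ, Z), add(Z, SZ)))
  [2] add(S(add(add(SSZ, SSSZ), add(SZ, Z))), add(mul(SZ, Z), add(Z, SZ)))
  [3] S(add(add(add(SSZ, SSSZ), add(SZ, Z)), add(mul(SZ, Z), add(Z, SZ))))
  [4] S(add(add(S(add(SZ, SSSZ)), add(SZ, Z)), add(mul(SZ, Z), add(Z, SZ))))
  [5] S(add(S(add(add(SZ, SSSZ), add(SZ, Z))), add(mul(SZ, Z), add(Z, SZ))))
  [6] S(S(add(add(add(SZ, SSSZ), add(SZ, Z)), add(mul(SZ, Z), add(Z, SZ)))))
  [7] S(S(add(add(S(add(Z, SSSZ)), add(SZ, Z)), add(mul(SZ, Z), add(Z, SZ)))))
  [8] S(S(add(S(add(add(Z, SSSZ), add(SZ, Z))), add(mul(SZ, Z), add(Z, SZ)))))
  [9] S(S(S(add(add(add(Z, SSSZ), add(SZ, Z)), add(mul(SZ, Z), add(Z, SZ))))))
  [10] S(S(S(add(add(SSSZ, add(SZ, Z)), add(mul(SZ, Z), add(Z, SZ))))))
  [11] S(S(S(add(S(add(SSZ, add(SZ, Z))), add(mul(SZ, Z), add(Z, SZ))))))
  [12] S(S(S(S(add(add(SSZ, add(SZ, Z)), add(mul(SZ, Z), add(Z, SZ)))))))
  [13] S(S(S(S(add(S(add(SZ, add(SZ, Z))), add(mul(SZ, Z), add(Z, SZ)))))))
  [14] S(S(S(S(S(add(add(SZ, add(SZ, Z)), add(mul(SZ, Z), add(Z, SZ))))))))
  [15] S(S(S(S(S(add(S(add(Z, add(SZ, Z))), add(mul(SZ, Z), add(Z, SZ))))))))
  [16] S(S(S(S(S(S(add(add(Z, add(SZ, Z)), add(mul(SZ, Z), add(Z, SZ)))))))))
  [17] S(S(S(S(S(S(add(add(SZ, Z), add(mul(SZ, Z), add(Z, SZ)))))))))
  [18] S(S(S(S(S(S(add(S(add(Z, Z)), add(mul(SZ, Z), add(Z, SZ)))))))))
  [19] S(S(S(S(S(S(S(add(add(Z, Z), add(mul(SZ, Z), add(Z, SZ))))))))))
  [20] S(S(S(S(S(S(S(add(Z, add(mul(SZ, Z), add(Z, SZ))))))))))
  [21] S(S(S(S(S(S(S(add(mul(SZ, Z), add(Z, SZ)))))))))
  [22] S(S(S(S(S(S(S(add(add(Z, mul(Z, Z)), add(Z, SZ)))))))))
  [23] S(S(S(S(S(S(S(add(mul(Z, Z), add(Z, SZ)))))))))
  [24] S(S(S(S(S(S(S(add(Z, add(Z, SZ)))))))))
  [25] S(S(S(S(S(S(S(add(Z, SZ))))))))
  [26] S^8(Z)

Term B:
  start: add(Z, mul(mul(SZ, SZ), add(SZ, SZ)))
  [1] mul(mul(SZ, SZ), add(SZ, SZ))
  [2] mul(add(SZ, mul(Z, SZ)), add(SZ, SZ))
  [3] mul(S(add(Z, mul(Z, SZ))), add(SZ, SZ))
  [4] add(add(SZ, SZ), mul(add(Z, mul(Z, SZ)), add(SZ, SZ)))
  [5] add(S(add(Z, SZ)), mul(add(Z, mul(Z, SZ)), add(SZ, SZ)))
  [6] S(add(add(Z, SZ), mul(add(Z, mul(Z, SZ)), add(SZ, SZ))))
  [7] S(add(SZ, mul(add(Z, mul(Z, SZ)), add(SZ, SZ))))
  [8] S(S(add(Z, mul(add(Z, mul(Z, SZ)), add(SZ, SZ)))))
  [9] S(S(mul(add(Z, mul(Z, SZ)), add(SZ, SZ))))
  [10] S(S(mul(mul(Z, SZ), add(SZ, SZ))))
  [11] S(S(mul(Z, add(SZ, SZ))))
  [12] SSZ

Answer: DIFFERENT — A ⇓ S^8(Z), B ⇓ SSZ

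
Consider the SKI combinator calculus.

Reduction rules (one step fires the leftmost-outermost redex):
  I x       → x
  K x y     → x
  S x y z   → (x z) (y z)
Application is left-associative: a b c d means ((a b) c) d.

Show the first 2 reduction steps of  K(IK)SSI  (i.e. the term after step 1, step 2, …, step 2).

Answer: after 2 steps: KSI

Reduction:
  start: K(IK)SSI
  step 1: IKSI
  step 2: KSI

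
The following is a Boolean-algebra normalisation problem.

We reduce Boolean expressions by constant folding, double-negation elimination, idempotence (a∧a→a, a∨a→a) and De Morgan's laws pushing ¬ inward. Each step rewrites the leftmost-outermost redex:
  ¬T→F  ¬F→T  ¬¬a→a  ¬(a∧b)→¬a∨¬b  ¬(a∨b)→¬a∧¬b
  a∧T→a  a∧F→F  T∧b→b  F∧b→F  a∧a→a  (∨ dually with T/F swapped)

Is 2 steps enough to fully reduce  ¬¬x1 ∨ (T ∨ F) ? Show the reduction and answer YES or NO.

Answer: NO — after 2 steps the term is x1 ∨ T, not yet normal

Working:
  start: ¬¬x1 ∨ (T ∨ F)
  →1  x1 ∨ (T ∨ F)
  →2  x1 ∨ T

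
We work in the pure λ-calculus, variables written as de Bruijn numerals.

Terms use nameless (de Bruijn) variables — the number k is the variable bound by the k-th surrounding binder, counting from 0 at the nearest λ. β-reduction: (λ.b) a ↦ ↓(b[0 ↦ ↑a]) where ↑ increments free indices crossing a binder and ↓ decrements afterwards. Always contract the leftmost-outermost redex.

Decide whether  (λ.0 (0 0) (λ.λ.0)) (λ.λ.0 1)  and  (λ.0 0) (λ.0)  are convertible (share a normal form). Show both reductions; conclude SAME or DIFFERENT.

Term A:
  start: (λ.0 (0 0) (λ.λ.0)) (λ.λ.0 1)
  step 1: (λ.λ.0 1) ((λ.λ.0 1) (λ.λ.0 1)) (λ.λ.0)
  step 2: (λ.0 ((λ.λ.0 1) (λ.λ.0 1))) (λ.λ.0)
  step 3: (λ.λ.0) ((λ.λ.0 1) (λ.λ.0 1))
  step 4: λ.0

Term B:
  start: (λ.0 0) (λ.0)
  step 1: (λ.0) (λ.0)
  step 2: λ.0

Answer: SAME — A ⇓ λ.0, B ⇓ λ.0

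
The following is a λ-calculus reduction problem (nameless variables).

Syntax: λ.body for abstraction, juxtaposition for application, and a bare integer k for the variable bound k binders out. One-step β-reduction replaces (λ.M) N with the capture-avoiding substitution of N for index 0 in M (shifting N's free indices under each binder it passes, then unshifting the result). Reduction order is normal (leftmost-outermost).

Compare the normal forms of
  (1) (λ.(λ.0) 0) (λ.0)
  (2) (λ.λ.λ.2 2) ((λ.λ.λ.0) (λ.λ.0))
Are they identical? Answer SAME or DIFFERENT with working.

Answer: DIFFERENT — A ⇓ λ.0, B ⇓ λ.λ.λ.0

Working:
Term A:
  start: (λ.(λ.0) 0) (λ.0)
  [1] (λ.0) (λ.0)
  [2] λ.0

Term B:
  start: (λ.λ.λ.2 2) ((λ.λ.λ.0) (λ.λ.0))
  [1] λ.λ.(λ.λ.λ.0) (λ.λ.0) ((λ.λ.λ.0) (λ.λ.0))
  [2] λ.λ.(λ.λ.0) ((λ.λ.λ.0) (λ.λ.0))
  [3] λ.λ.λ.0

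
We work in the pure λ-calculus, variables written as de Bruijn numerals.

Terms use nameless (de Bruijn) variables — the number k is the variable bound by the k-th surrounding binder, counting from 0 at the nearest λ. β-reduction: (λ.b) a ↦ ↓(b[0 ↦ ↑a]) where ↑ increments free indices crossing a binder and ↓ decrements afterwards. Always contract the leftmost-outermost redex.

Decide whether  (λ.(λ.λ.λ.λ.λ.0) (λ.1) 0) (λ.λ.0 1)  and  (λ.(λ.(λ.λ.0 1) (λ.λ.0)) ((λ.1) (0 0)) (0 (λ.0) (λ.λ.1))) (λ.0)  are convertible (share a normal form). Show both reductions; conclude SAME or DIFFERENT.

Answer: SAME — A ⇓ λ.λ.λ.0, B ⇓ λ.λ.λ.0

Derivation:
Term A:
  start: (λ.(λ.λ.λ.λ.λ.0) (λ.1) 0) (λ.λ.0 1)
  [1] (λ.λ.λ.λ.λ.0) (λ.λ.λ.0 1) (λ.λ.0 1)
  [2] (λ.λ.λ.λ.0) (λ.λ.0 1)
  [3] λ.λ.λ.0

Term B:
  start: (λ.(λ.(λ.λ.0 1) (λ.λ.0)) ((λ.1) (0 0)) (0 (λ.0) (λ.λ.1))) (λ.0)
  [1] (λ.(λ.λ.0 1) (λ.λ.0)) ((λ.λ.0) ((λ.0) (λ.0))) ((λ.0) (λ.0) (λ.λ.1))
  [2] (λ.λ.0 1) (λ.λ.0) ((λ.0) (λ.0) (λ.λ.1))
  [3] (λ.0 (λ.λ.0)) ((λ.0) (λ.0) (λ.λ.1))
  [4] (λ.0) (λ.0) (λ.λ.1) (λ.λ.0)
  [5] (λ.0) (λ.λ.1) (λ.λ.0)
  [6] (λ.λ.1) (λ.λ.0)
  [7] λ.λ.λ.0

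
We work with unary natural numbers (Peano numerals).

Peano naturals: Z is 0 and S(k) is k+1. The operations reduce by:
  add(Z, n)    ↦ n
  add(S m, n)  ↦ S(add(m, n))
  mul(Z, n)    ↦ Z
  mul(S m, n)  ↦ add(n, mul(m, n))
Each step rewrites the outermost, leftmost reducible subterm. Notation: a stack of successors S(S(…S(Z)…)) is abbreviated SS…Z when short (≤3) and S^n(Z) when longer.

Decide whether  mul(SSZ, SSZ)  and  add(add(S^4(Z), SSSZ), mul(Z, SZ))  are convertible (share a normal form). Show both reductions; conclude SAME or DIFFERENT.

Answer: DIFFERENT — A ⇓ S^4(Z), B ⇓ S^7(Z)

Reduction:
Term A:
  start: mul(SSZ, SSZ)
  step 1: add(SSZ, mul(SZ, SSZ))
  step 2: S(add(SZ, mul(SZ, SSZ)))
  step 3: S(S(add(Z, mul(SZ, SSZ))))
  step 4: S(S(mul(SZ, SSZ)))
  step 5: S(S(add(SSZ, mul(Z, SSZ))))
  step 6: S(S(S(add(SZ, mul(Z, SSZ)))))
  step 7: S(S(S(S(add(Z, mul(Z, SSZ))))))
  step 8: S(S(S(S(mul(Z, SSZ)))))
  step 9: S^4(Z)

Term B:
  start: add(add(S^4(Z), SSSZ), mul(Z, SZ))
  step 1: add(S(add(SSSZ, SSSZ)), mul(Z, SZ))
  step 2: S(add(add(SSSZ, SSSZ), mul(Z, SZ)))
  step 3: S(add(S(add(SSZ, SSSZ)), mul(Z, SZ)))
  step 4: S(S(add(add(SSZ, SSSZ), mul(Z, SZ))))
  step 5: S(S(add(S(add(SZ, SSSZ)), mul(Z, SZ))))
  step 6: S(S(S(add(add(SZ, SSSZ), mul(Z, SZ)))))
  step 7: S(S(S(add(S(add(Z, SSSZ)), mul(Z, SZ)))))
  step 8: S(S(S(S(add(add(Z, SSSZ), mul(Z, SZ))))))
  step 9: S(S(S(S(add(SSSZ, mul(Z, SZ))))))
  step 10: S(S(S(S(S(add(SSZ, mul(Z, SZ)))))))
  step 11: S(S(S(S(S(S(add(SZ, mul(Z, SZ))))))))
  step 12: S(S(S(S(S(S(S(add(Z, mul(Z, SZ)))))))))
  step 13: S(S(S(S(S(S(S(mul(Z, SZ))))))))
  step 14: S^7(Z)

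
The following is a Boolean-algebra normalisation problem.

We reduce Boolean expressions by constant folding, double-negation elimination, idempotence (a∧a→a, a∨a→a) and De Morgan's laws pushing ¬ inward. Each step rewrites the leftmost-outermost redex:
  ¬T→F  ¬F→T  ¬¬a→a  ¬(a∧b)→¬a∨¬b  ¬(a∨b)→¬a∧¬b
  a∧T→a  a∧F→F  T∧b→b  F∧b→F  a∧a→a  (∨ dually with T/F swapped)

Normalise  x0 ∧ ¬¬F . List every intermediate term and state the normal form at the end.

  start: x0 ∧ ¬¬F
  [1] x0 ∧ F
  [2] F

Answer: normal form = F  (in 2 steps)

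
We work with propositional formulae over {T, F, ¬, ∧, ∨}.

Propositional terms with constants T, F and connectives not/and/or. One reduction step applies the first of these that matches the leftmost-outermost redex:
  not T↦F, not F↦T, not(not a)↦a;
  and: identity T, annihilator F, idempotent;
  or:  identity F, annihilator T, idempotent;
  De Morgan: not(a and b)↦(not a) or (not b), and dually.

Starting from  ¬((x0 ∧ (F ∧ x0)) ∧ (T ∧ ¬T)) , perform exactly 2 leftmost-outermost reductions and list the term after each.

  start: ¬((x0 ∧ (F ∧ x0)) ∧ (T ∧ ¬T))
  [1] ¬(x0 ∧ (F ∧ x0)) ∨ ¬(T ∧ ¬T)
  [2] (¬x0 ∨ ¬(F ∧ x0)) ∨ ¬(T ∧ ¬T)

Answer: after 2 steps: (¬x0 ∨ ¬(F ∧ x0)) ∨ ¬(T ∧ ¬T)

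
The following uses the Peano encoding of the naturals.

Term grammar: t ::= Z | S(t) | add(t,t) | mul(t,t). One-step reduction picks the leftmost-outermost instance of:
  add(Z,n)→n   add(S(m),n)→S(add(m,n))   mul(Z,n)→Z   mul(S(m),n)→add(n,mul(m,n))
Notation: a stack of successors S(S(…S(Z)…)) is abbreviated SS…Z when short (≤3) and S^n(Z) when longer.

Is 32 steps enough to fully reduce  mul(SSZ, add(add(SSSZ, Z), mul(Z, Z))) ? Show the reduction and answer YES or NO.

Answer: YES — reaches normal form S^6(Z) in 29 ≤ 32 steps

Derivation:
  start: mul(SSZ, add(add(SSSZ, Z), mul(Z, Z)))
  step 1: add(add(add(SSSZ, Z), mul(Z, Z)), mul(SZ, add(add(SSSZ, Z), mul(Z, Z))))
  step 2: add(add(S(add(SSZ, Z)), mul(Z, Z)), mul(SZ, add(add(SSSZ, Z), mul(Z, Z))))
  step 3: add(S(add(add(SSZ, Z), mul(Z, Z))), mul(SZ, add(add(SSSZ, Z), mul(Z, Z))))
  step 4: S(add(add(add(SSZ, Z), mul(Z, Z)), mul(SZ, add(add(SSSZ, Z), mul(Z, Z)))))
  step 5: S(add(add(S(add(SZ, Z)), mul(Z, Z)), mul(SZ, add(add(SSSZ, Z), mul(Z, Z)))))
  step 6: S(add(S(add(add(SZ, Z), mul(Z, Z))), mul(SZ, add(add(SSSZ, Z), mul(Z, Z)))))
  step 7: S(S(add(add(add(SZ, Z), mul(Z, Z)), mul(SZ, add(add(SSSZ, Z), mul(Z, Z))))))
  step 8: S(S(add(add(S(add(Z, Z)), mul(Z, Z)), mul(SZ, add(add(SSSZ, Z), mul(Z, Z))))))
  step 9: S(S(add(S(add(add(Z, Z), mul(Z, Z))), mul(SZ, add(add(SSSZ, Z), mul(Z, Z))))))
  step 10: S(S(S(add(add(add(Z, Z), mul(Z, Z)), mul(SZ, add(add(SSSZ, Z), mul(Z, Z)))))))
  step 11: S(S(S(add(add(Z, mul(Z, Z)), mul(SZ, add(add(SSSZ, Z), mul(Z, Z)))))))
  step 12: S(S(S(add(mul(Z, Z), mul(SZ, add(add(SSSZ, Z), mul(Z, Z)))))))
  step 13: S(S(S(add(Z, mul(SZ, add(add(SSSZ, Z), mul(Z, Z)))))))
  step 14: S(S(S(mul(SZ, add(add(SSSZ, Z), mul(Z, Z))))))
  step 15: S(S(S(add(add(add(SSSZ, Z), mul(Z, Z)), mul(Z, add(add(SSSZ, Z), mul(Z, Z)))))))
  step 16: S(S(S(add(add(S(add(SSZ, Z)), mul(Z, Z)), mul(Z, add(add(SSSZ, Z), mul(Z, Z)))))))
  step 17: S(S(S(add(S(add(add(SSZ, Z), mul(Z, Z))), mul(Z, add(add(SSSZ, Z), mul(Z, Z)))))))
  step 18: S(S(S(S(add(add(add(SSZ, Z), mul(Z, Z)), mul(Z, add(add(SSSZ, Z), mul(Z, Z))))))))
  step 19: S(S(S(S(add(add(S(add(SZ, Z)), mul(Z, Z)), mul(Z, add(add(SSSZ, Z), mul(Z, Z))))))))
  step 20: S(S(S(S(add(S(add(add(SZ, Z), mul(Z, Z))), mul(Z, add(add(SSSZ, Z), mul(Z, Z))))))))
  step 21: S(S(S(S(S(add(add(add(SZ, Z), mul(Z, Z)), mul(Z, add(add(SSSZ, Z), mul(Z, Z)))))))))
  step 22: S(S(S(S(S(add(add(S(add(Z, Z)), mul(Z, Z)), mul(Z, add(add(SSSZ, Z), mul(Z, Z)))))))))
  step 23: S(S(S(S(S(add(S(add(add(Z, Z), mul(Z, Z))), mul(Z, add(add(SSSZ, Z), mul(Z, Z)))))))))
  step 24: S(S(S(S(S(S(add(add(add(Z, Z), mul(Z, Z)), mul(Z, add(add(SSSZ, Z), mul(Z, Z))))))))))
  step 25: S(S(S(S(S(S(add(add(Z, mul(Z, Z)), mul(Z, add(add(SSSZ, Z), mul(Z, Z))))))))))
  step 26: S(S(S(S(S(S(add(mul(Z, Z), mul(Z, add(add(SSSZ, Z), mul(Z, Z))))))))))
  step 27: S(S(S(S(S(S(add(Z, mul(Z, add(add(SSSZ, Z), mul(Z, Z))))))))))
  step 28: S(S(S(S(S(S(mul(Z, add(add(SSSZ, Z), mul(Z, Z)))))))))
  step 29: S^6(Z)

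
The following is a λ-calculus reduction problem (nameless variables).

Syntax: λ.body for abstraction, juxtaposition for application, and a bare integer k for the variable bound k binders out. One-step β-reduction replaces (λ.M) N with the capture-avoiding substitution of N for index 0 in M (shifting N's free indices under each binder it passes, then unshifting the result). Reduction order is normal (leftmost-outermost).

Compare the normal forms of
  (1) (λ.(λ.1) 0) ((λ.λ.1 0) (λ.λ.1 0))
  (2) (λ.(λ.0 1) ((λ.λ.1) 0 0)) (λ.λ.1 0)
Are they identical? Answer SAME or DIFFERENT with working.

Term A:
  start: (λ.(λ.1) 0) ((λ.λ.1 0) (λ.λ.1 0))
  →1  (λ.(λ.λ.1 0) (λ.λ.1 0)) ((λ.λ.1 0) (λ.λ.1 0))
  →2  (λ.λ.1 0) (λ.λ.1 0)
  →3  λ.(λ.λ.1 0) 0
  →4  λ.λ.1 0

Term B:
  start: (λ.(λ.0 1) ((λ.λ.1) 0 0)) (λ.λ.1 0)
  →1  (λ.0 (λ.λ.1 0)) ((λ.λ.1) (λ.λ.1 0) (λ.λ.1 0))
  →2  (λ.λ.1) (λ.λ.1 0) (λ.λ.1 0) (λ.λ.1 0)
  →3  (λ.λ.λ.1 0) (λ.λ.1 0) (λ.λ.1 0)
  →4  (λ.λ.1 0) (λ.λ.1 0)
  →5  λ.(λ.λ.1 0) 0
  →6  λ.λ.1 0

Answer: SAME — A ⇓ λ.λ.1 0, B ⇓ λ.λ.1 0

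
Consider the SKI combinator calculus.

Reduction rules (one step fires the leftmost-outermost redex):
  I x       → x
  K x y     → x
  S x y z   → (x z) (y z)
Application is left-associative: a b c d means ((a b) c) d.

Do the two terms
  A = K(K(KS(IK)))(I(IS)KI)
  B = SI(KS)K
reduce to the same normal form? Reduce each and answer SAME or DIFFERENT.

Answer: SAME — A ⇓ KS, B ⇓ KS

Derivation:
Term A:
  start: K(K(KS(IK)))(I(IS)KI)
  →1  K(KS(IK))
  →2  KS

Term B:
  start: SI(KS)K
  →1  IK(KSK)
  →2  K(KSK)
  →3  KS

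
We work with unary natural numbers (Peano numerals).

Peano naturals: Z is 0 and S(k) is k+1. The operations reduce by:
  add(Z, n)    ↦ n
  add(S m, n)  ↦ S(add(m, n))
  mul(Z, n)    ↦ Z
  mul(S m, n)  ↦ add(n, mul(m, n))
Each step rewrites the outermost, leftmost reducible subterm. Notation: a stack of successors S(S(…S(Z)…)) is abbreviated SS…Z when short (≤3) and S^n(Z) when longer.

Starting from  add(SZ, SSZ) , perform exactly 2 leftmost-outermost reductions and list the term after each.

Answer: after 2 steps: SSSZ

Working:
  start: add(SZ, SSZ)
  →1  S(add(Z, SSZ))
  →2  SSSZ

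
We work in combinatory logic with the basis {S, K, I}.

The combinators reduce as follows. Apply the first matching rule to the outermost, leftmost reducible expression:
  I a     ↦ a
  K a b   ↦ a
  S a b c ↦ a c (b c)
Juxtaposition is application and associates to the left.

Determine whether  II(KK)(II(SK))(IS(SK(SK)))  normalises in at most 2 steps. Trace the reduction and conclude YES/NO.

  start: II(KK)(II(SK))(IS(SK(SK)))
  [1] I(KK)(II(SK))(IS(SK(SK)))
  [2] KK(II(SK))(IS(SK(SK)))

Answer: NO — after 2 steps the term is KK(II(SK))(IS(SK(SK))), not yet normal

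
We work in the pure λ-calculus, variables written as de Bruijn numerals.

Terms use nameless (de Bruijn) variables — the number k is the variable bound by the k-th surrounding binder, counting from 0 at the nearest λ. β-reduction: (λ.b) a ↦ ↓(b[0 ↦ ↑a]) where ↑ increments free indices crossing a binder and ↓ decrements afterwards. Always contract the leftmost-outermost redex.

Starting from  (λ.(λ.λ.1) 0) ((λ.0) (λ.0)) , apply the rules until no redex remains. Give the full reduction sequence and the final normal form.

  start: (λ.(λ.λ.1) 0) ((λ.0) (λ.0))
  [1] (λ.λ.1) ((λ.0) (λ.0))
  [2] λ.(λ.0) (λ.0)
  [3] λ.λ.0

Answer: normal form = λ.λ.0  (in 3 steps)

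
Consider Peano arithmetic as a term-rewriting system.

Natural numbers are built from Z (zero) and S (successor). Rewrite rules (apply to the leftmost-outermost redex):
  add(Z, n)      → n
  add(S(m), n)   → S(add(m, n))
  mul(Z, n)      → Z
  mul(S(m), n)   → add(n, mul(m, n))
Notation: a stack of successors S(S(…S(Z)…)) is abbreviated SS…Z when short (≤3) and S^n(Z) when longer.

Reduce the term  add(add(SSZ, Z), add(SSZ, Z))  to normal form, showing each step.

Answer: normal form = S^4(Z)  (in 9 steps)

Working:
  start: add(add(SSZ, Z), add(SSZ, Z))
  step 1: add(S(add(SZ, Z)), add(SSZ, Z))
  step 2: S(add(add(SZ, Z), add(SSZ, Z)))
  step 3: S(add(S(add(Z, Z)), add(SSZ, Z)))
  step 4: S(S(add(add(Z, Z), add(SSZ, Z))))
  step 5: S(S(add(Z, add(SSZ, Z))))
  step 6: S(S(add(SSZ, Z)))
  step 7: S(S(S(add(SZ, Z))))
  step 8: S(S(S(S(add(Z, Z)))))
  step 9: S^4(Z)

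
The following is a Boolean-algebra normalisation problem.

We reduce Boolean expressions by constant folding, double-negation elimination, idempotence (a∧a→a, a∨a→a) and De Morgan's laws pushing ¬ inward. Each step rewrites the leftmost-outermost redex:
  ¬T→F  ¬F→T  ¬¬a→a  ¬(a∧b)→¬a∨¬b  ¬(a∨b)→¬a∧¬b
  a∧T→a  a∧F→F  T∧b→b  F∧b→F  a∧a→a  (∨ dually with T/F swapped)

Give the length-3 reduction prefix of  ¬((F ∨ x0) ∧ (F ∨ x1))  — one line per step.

Answer: after 3 steps: (T ∧ ¬x0) ∨ ¬(F ∨ x1)

Reduction:
  start: ¬((F ∨ x0) ∧ (F ∨ x1))
  [1] ¬(F ∨ x0) ∨ ¬(F ∨ x1)
  [2] (¬F ∧ ¬x0) ∨ ¬(F ∨ x1)
  [3] (T ∧ ¬x0) ∨ ¬(F ∨ x1)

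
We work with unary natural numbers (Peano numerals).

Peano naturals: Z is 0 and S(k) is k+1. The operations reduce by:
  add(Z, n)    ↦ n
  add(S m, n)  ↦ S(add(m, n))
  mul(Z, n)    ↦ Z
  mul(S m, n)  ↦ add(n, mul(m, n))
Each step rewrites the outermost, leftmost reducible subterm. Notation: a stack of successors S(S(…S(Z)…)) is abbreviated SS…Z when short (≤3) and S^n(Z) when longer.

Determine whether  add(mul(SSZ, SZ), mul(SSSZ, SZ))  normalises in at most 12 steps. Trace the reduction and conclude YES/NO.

Answer: NO — after 12 steps the term is S(S(S(add(Z, mul(SSZ, SZ))))), not yet normal

Derivation:
  start: add(mul(SSZ, SZ), mul(SSSZ, SZ))
  [1] add(add(SZ, mul(SZ, SZ)), mul(SSSZ, SZ))
  [2] add(S(add(Z, mul(SZ, SZ))), mul(SSSZ, SZ))
  [3] S(add(add(Z, mul(SZ, SZ)), mul(SSSZ, SZ)))
  [4] S(add(mul(SZ, SZ), mul(SSSZ, SZ)))
  [5] S(add(add(SZ, mul(Z, SZ)), mul(SSSZ, SZ)))
  [6] S(add(S(add(Z, mul(Z, SZ))), mul(SSSZ, SZ)))
  [7] S(S(add(add(Z, mul(Z, SZ)), mul(SSSZ, SZ))))
  [8] S(S(add(mul(Z, SZ), mul(SSSZ, SZ))))
  [9] S(S(add(Z, mul(SSSZ, SZ))))
  [10] S(S(mul(SSSZ, SZ)))
  [11] S(S(add(SZ, mul(SSZ, SZ))))
  [12] S(S(S(add(Z, mul(SSZ, SZ)))))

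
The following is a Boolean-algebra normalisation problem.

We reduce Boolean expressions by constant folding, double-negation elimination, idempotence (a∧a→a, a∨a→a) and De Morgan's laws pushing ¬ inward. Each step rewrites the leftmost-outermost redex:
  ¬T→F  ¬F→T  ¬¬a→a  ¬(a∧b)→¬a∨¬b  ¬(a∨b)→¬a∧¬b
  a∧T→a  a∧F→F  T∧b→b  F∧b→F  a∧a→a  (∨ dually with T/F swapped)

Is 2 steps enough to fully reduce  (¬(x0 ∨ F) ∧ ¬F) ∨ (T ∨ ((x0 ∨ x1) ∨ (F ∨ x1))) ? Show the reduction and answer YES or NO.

  start: (¬(x0 ∨ F) ∧ ¬F) ∨ (T ∨ ((x0 ∨ x1) ∨ (F ∨ x1)))
  [1] ((¬x0 ∧ ¬F) ∧ ¬F) ∨ (T ∨ ((x0 ∨ x1) ∨ (F ∨ x1)))
  [2] ((¬x0 ∧ T) ∧ ¬F) ∨ (T ∨ ((x0 ∨ x1) ∨ (F ∨ x1)))

Answer: NO — after 2 steps the term is ((¬x0 ∧ T) ∧ ¬F) ∨ (T ∨ ((x0 ∨ x1) ∨ (F ∨ x1))), not yet normal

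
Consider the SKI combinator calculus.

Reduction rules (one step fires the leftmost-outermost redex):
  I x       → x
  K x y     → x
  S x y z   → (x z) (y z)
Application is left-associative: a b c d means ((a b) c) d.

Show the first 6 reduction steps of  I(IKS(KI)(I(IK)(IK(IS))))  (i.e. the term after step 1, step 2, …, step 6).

  start: I(IKS(KI)(I(IK)(IK(IS))))
  step 1: IKS(KI)(I(IK)(IK(IS)))
  step 2: KS(KI)(I(IK)(IK(IS)))
  step 3: S(I(IK)(IK(IS)))
  step 4: S(IK(IK(IS)))
  step 5: S(K(IK(IS)))
  step 6: S(K(K(IS)))

Answer: after 6 steps: S(K(K(IS)))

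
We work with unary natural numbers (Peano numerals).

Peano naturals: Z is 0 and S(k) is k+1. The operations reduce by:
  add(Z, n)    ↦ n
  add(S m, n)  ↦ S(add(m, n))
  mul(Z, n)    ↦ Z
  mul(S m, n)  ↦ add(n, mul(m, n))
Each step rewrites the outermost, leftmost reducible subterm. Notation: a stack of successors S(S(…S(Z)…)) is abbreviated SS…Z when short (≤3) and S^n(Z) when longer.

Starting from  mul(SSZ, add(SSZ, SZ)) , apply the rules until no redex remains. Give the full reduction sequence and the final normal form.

  start: mul(SSZ, add(SSZ, SZ))
  →1  add(add(SSZ, SZ), mul(SZ, add(SSZ, SZ)))
  →2  add(S(add(SZ, SZ)), mul(SZ, add(SSZ, SZ)))
  →3  S(add(add(SZ, SZ), mul(SZ, add(SSZ, SZ))))
  →4  S(add(S(add(Z, SZ)), mul(SZ, add(SSZ, SZ))))
  →5  S(S(add(add(Z, SZ), mul(SZ, add(SSZ, SZ)))))
  →6  S(S(add(SZ, mul(SZ, add(SSZ, SZ)))))
  →7  S(S(S(add(Z, mul(SZ, add(SSZ, SZ))))))
  →8  S(S(S(mul(SZ, add(SSZ, SZ)))))
  →9  S(S(S(add(add(SSZ, SZ), mul(Z, add(SSZ, SZ))))))
  →10  S(S(S(add(S(add(SZ, SZ)), mul(Z, add(SSZ, SZ))))))
  →11  S(S(S(S(add(add(SZ, SZ), mul(Z, add(SSZ, SZ)))))))
  →12  S(S(S(S(add(S(add(Z, SZ)), mul(Z, add(SSZ, SZ)))))))
  →13  S(S(S(S(S(add(add(Z, SZ), mul(Z, add(SSZ, SZ))))))))
  →14  S(S(S(S(S(add(SZ, mul(Z, add(SSZ, SZ))))))))
  →15  S(S(S(S(S(S(add(Z, mul(Z, add(SSZ, SZ)))))))))
  →16  S(S(S(S(S(S(mul(Z, add(SSZ, SZ))))))))
  →17  S^6(Z)

Answer: normal form = S^6(Z)  (in 17 steps)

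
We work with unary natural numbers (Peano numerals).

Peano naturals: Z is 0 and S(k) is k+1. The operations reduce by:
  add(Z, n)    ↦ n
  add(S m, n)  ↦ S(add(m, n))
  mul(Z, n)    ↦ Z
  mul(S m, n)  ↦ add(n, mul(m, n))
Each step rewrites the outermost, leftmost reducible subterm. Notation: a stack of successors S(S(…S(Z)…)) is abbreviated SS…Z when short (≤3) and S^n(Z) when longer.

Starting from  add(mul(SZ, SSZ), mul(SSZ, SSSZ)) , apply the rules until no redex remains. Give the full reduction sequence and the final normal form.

  start: add(mul(SZ, SSZ), mul(SSZ, SSSZ))
  step 1: add(add(SSZ, mul(Z, SSZ)), mul(SSZ, SSSZ))
  step 2: add(S(add(SZ, mul(Z, SSZ))), mul(SSZ, SSSZ))
  step 3: S(add(add(SZ, mul(Z, SSZ)), mul(SSZ, SSSZ)))
  step 4: S(add(S(add(Z, mul(Z, SSZ))), mul(SSZ, SSSZ)))
  step 5: S(S(add(add(Z, mul(Z, SSZ)), mul(SSZ, SSSZ))))
  step 6: S(S(add(mul(Z, SSZ), mul(SSZ, SSSZ))))
  step 7: S(S(add(Z, mul(SSZ, SSSZ))))
  step 8: S(S(mul(SSZ, SSSZ)))
  step 9: S(S(add(SSSZ, mul(SZ, SSSZ))))
  step 10: S(S(S(add(SSZ, mul(SZ, SSSZ)))))
  step 11: S(S(S(S(add(SZ, mul(SZ, SSSZ))))))
  step 12: S(S(S(S(S(add(Z, mul(SZ, SSSZ)))))))
  step 13: S(S(S(S(S(mul(SZ, SSSZ))))))
  step 14: S(S(S(S(S(add(SSSZ, mul(Z, SSSZ)))))))
  step 15: S(S(S(S(S(S(add(SSZ, mul(Z, SSSZ))))))))
  step 16: S(S(S(S(S(S(S(add(SZ, mul(Z, SSSZ)))))))))
  step 17: S(S(S(S(S(S(S(S(add(Z, mul(Z, SSSZ))))))))))
  step 18: S(S(S(S(S(S(S(S(mul(Z, SSSZ)))))))))
  step 19: S^8(Z)

Answer: normal form = S^8(Z)  (in 19 steps)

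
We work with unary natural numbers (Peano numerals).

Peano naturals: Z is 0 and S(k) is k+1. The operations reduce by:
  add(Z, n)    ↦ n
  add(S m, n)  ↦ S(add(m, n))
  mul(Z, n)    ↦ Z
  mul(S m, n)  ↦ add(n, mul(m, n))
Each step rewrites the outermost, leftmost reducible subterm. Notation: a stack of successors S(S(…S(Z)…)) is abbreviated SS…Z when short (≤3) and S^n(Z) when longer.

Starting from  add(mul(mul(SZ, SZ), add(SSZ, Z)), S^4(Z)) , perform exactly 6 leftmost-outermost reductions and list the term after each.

  start: add(mul(mul(SZ, SZ), add(SSZ, Z)), S^4(Z))
  →1  add(mul(add(SZ, mul(Z, SZ)), add(SSZ, Z)), S^4(Z))
  →2  add(mul(S(add(Z, mul(Z, SZ))), add(SSZ, Z)), S^4(Z))
  →3  add(add(add(SSZ, Z), mul(add(Z, mul(Z, SZ)), add(SSZ, Z))), S^4(Z))
  →4  add(add(S(add(SZ, Z)), mul(add(Z, mul(Z, SZ)), add(SSZ, Z))), S^4(Z))
  →5  add(S(add(add(SZ, Z), mul(add(Z, mul(Z, SZ)), add(SSZ, Z)))), S^4(Z))
  →6  S(add(add(add(SZ, Z), mul(add(Z, mul(Z, SZ)), add(SSZ, Z))), S^4(Z)))

Answer: after 6 steps: S(add(add(add(SZ, Z), mul(add(Z, mul(Z, SZ)), add(SSZ, Z))), S^4(Z)))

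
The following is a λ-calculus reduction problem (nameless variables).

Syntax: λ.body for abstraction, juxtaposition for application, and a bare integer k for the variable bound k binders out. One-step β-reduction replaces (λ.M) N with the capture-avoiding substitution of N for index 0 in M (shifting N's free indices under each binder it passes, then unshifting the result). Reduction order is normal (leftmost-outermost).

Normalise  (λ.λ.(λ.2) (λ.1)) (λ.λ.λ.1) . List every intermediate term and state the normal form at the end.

Answer: normal form = λ.λ.λ.λ.1  (in 2 steps)

Working:
  start: (λ.λ.(λ.2) (λ.1)) (λ.λ.λ.1)
  step 1: λ.(λ.λ.λ.λ.1) (λ.1)
  step 2: λ.λ.λ.λ.1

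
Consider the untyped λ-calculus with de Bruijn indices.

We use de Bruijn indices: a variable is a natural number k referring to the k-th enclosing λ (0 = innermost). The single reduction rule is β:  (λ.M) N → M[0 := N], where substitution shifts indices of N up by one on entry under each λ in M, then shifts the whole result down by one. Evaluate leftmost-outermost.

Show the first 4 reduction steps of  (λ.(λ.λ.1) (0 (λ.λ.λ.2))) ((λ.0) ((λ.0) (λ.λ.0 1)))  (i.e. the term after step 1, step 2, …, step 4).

  start: (λ.(λ.λ.1) (0 (λ.λ.λ.2))) ((λ.0) ((λ.0) (λ.λ.0 1)))
  →1  (λ.λ.1) ((λ.0) ((λ.0) (λ.λ.0 1)) (λ.λ.λ.2))
  →2  λ.(λ.0) ((λ.0) (λ.λ.0 1)) (λ.λ.λ.2)
  →3  λ.(λ.0) (λ.λ.0 1) (λ.λ.λ.2)
  →4  λ.(λ.λ.0 1) (λ.λ.λ.2)

Answer: after 4 steps: λ.(λ.λ.0 1) (λ.λ.λ.2)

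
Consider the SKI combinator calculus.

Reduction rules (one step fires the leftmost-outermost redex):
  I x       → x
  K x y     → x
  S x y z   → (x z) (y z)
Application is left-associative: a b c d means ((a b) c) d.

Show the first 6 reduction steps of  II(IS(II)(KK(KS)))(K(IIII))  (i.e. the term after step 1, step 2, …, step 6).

Answer: after 6 steps: K(IIII)(KK(KS)(K(IIII)))

Derivation:
  start: II(IS(II)(KK(KS)))(K(IIII))
  →1  I(IS(II)(KK(KS)))(K(IIII))
  →2  IS(II)(KK(KS))(K(IIII))
  →3  S(II)(KK(KS))(K(IIII))
  →4  II(K(IIII))(KK(KS)(K(IIII)))
  →5  I(K(IIII))(KK(KS)(K(IIII)))
  →6  K(IIII)(KK(KS)(K(IIII)))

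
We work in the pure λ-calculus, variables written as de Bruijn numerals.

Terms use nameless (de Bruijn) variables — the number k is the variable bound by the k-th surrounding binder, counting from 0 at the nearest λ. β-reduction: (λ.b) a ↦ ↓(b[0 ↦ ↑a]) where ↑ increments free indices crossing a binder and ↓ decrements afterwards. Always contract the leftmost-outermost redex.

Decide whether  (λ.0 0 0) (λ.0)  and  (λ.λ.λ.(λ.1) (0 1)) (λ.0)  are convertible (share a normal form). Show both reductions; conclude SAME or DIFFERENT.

Answer: DIFFERENT — A ⇓ λ.0, B ⇓ λ.λ.0

Working:
Term A:
  start: (λ.0 0 0) (λ.0)
  step 1: (λ.0) (λ.0) (λ.0)
  step 2: (λ.0) (λ.0)
  step 3: λ.0

Term B:
  start: (λ.λ.λ.(λ.1) (0 1)) (λ.0)
  step 1: λ.λ.(λ.1) (0 1)
  step 2: λ.λ.0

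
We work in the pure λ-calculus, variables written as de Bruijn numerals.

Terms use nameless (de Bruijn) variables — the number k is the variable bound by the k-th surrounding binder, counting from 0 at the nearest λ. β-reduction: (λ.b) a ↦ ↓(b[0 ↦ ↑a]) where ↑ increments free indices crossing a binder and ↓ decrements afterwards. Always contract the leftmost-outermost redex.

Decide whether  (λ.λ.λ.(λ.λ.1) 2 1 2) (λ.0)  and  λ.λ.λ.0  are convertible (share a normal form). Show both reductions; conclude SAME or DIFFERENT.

Answer: SAME — A ⇓ λ.λ.λ.0, B ⇓ λ.λ.λ.0

Working:
Term A:
  start: (λ.λ.λ.(λ.λ.1) 2 1 2) (λ.0)
  step 1: λ.λ.(λ.λ.1) (λ.0) 1 (λ.0)
  step 2: λ.λ.(λ.λ.0) 1 (λ.0)
  step 3: λ.λ.(λ.0) (λ.0)
  step 4: λ.λ.λ.0

Term B:
  start: λ.λ.λ.0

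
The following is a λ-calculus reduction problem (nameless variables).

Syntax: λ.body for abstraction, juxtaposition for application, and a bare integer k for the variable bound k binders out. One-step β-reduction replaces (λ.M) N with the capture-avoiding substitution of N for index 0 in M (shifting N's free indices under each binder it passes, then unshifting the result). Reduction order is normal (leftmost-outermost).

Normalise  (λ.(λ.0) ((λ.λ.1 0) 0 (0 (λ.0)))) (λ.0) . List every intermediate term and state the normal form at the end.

Answer: normal form = λ.0  (in 6 steps)

Working:
  start: (λ.(λ.0) ((λ.λ.1 0) 0 (0 (λ.0)))) (λ.0)
  step 1: (λ.0) ((λ.λ.1 0) (λ.0) ((λ.0) (λ.0)))
  step 2: (λ.λ.1 0) (λ.0) ((λ.0) (λ.0))
  step 3: (λ.(λ.0) 0) ((λ.0) (λ.0))
  step 4: (λ.0) ((λ.0) (λ.0))
  step 5: (λ.0) (λ.0)
  step 6: λ.0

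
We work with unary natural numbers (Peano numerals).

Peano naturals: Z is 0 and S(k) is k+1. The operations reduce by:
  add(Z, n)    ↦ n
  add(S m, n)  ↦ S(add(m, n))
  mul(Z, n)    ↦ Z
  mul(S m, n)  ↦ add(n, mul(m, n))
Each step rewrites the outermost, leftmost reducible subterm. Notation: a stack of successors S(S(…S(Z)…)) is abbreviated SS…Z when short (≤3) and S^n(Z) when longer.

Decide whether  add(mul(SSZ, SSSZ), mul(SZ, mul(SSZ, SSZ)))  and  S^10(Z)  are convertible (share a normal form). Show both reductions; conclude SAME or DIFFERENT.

Answer: SAME — A ⇓ S^10(Z), B ⇓ S^10(Z)

Working:
Term A:
  start: add(mul(SSZ, SSSZ), mul(SZ, mul(SSZ, SSZ)))
  [1] add(add(SSSZ, mul(SZ, SSSZ)), mul(SZ, mul(SSZ, SSZ)))
  [2] add(S(add(SSZ, mul(SZ, SSSZ))), mul(SZ, mul(SSZ, SSZ)))
  [3] S(add(add(SSZ, mul(SZ, SSSZ)), mul(SZ, mul(SSZ, SSZ))))
  [4] S(add(S(add(SZ, mul(SZ, SSSZ))), mul(SZ, mul(SSZ, SSZ))))
  [5] S(S(add(add(SZ, mul(SZ, SSSZ)), mul(SZ, mul(SSZ, SSZ)))))
  [6] S(S(add(S(add(Z, mul(SZ, SSSZ))), mul(SZ, mul(SSZ, SSZ)))))
  [7] S(S(S(add(add(Z, mul(SZ, SSSZ)), mul(SZ, mul(SSZ, SSZ))))))
  [8] S(S(S(add(mul(SZ, SSSZ), mul(SZ, mul(SSZ, SSZ))))))
  [9] S(S(S(add(add(SSSZ, mul(Z, SSSZ)), mul(SZ, mul(SSZ, SSZ))))))
  [10] S(S(S(add(S(add(SSZ, mul(Z, SSSZ))), mul(SZ, mul(SSZ, SSZ))))))
  [11] S(S(S(S(add(add(SSZ, mul(Z, SSSZ)), mul(SZ, mul(SSZ, SSZ)))))))
  [12] S(S(S(S(add(S(add(SZ, mul(Z, SSSZ))), mul(SZ, mul(SSZ, SSZ)))))))
  [13] S(S(S(S(S(add(add(SZ, mul(Z, SSSZ)), mul(SZ, mul(SSZ, SSZ))))))))
  [14] S(S(S(S(S(add(S(add(Z, mul(Z, SSSZ))), mul(SZ, mul(SSZ, SSZ))))))))
  [15] S(S(S(S(S(S(add(add(Z, mul(Z, SSSZ)), mul(SZ, mul(SSZ, SSZ)))))))))
  [16] S(S(S(S(S(S(add(mul(Z, SSSZ), mul(SZ, mul(SSZ, SSZ)))))))))
  [17] S(S(S(S(S(S(add(Z, mul(SZ, mul(SSZ, SSZ)))))))))
  [18] S(S(S(S(S(S(mul(SZ, mul(SSZ, SSZ))))))))
  [19] S(S(S(S(S(S(add(mul(SSZ, SSZ), mul(Z, mul(SSZ, SSZ)))))))))
  [20] S(S(S(S(S(S(add(add(SSZ, mul(SZ, SSZ)), mul(Z, mul(SSZ, SSZ)))))))))
  [21] S(S(S(S(S(S(add(S(add(SZ, mul(SZ, SSZ))), mul(Z, mul(SSZ, SSZ)))))))))
  [22] S(S(S(S(S(S(S(add(add(SZ, mul(SZ, SSZ)), mul(Z, mul(SSZ, SSZ))))))))))
  [23] S(S(S(S(S(S(S(add(S(add(Z, mul(SZ, SSZ))), mul(Z, mul(SSZ, SSZ))))))))))
  [24] S(S(S(S(S(S(S(S(add(add(Z, mul(SZ, SSZ)), mul(Z, mul(SSZ, SSZ)))))))))))
  [25] S(S(S(S(S(S(S(S(add(mul(SZ, SSZ), mul(Z, mul(SSZ, SSZ)))))))))))
  [26] S(S(S(S(S(S(S(S(add(add(SSZ, mul(Z, SSZ)), mul(Z, mul(SSZ, SSZ)))))))))))
  [27] S(S(S(S(S(S(S(S(add(S(add(SZ, mul(Z, SSZ))), mul(Z, mul(SSZ, SSZ)))))))))))
  [28] S(S(S(S(S(S(S(S(S(add(add(SZ, mul(Z, SSZ)), mul(Z, mul(SSZ, SSZ))))))))))))
  [29] S(S(S(S(S(S(S(S(S(add(S(add(Z, mul(Z, SSZ))), mul(Z, mul(SSZ, SSZ))))))))))))
  [30] S(S(S(S(S(S(S(S(S(S(add(add(Z, mul(Z, SSZ)), mul(Z, mul(SSZ, SSZ)))))))))))))
  [31] S(S(S(S(S(S(S(S(S(S(add(mul(Z, SSZ), mul(Z, mul(SSZ, SSZ)))))))))))))
  [32] S(S(S(S(S(S(S(S(S(S(add(Z, mul(Z, mul(SSZ, SSZ)))))))))))))
  [33] S(S(S(S(S(S(S(S(S(S(mul(Z, mul(SSZ, SSZ))))))))))))
  [34] S^10(Z)

Term B:
  start: S^10(Z)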